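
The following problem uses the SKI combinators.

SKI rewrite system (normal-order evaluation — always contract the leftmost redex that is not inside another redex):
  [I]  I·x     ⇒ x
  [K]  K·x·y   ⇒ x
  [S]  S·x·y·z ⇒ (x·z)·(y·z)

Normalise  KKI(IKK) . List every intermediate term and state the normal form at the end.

  start: KKI(IKK)
  [1] K(IKK)
  [2] K(KK)

Answer: normal form = K(KK)  (in 2 steps)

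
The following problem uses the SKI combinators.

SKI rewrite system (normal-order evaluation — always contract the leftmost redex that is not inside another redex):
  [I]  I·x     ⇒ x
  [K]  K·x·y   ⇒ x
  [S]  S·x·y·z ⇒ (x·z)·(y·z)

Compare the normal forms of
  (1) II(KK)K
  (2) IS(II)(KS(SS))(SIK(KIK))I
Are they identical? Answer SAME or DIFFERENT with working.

Answer: DIFFERENT — A ⇓ K, B ⇓ I

Derivation:
Term A:
  start: II(KK)K
  [1] I(KK)K
  [2] KKK
  [3] K

Term B:
  start: IS(II)(KS(SS))(SIK(KIK))I
  [1] S(II)(KS(SS))(SIK(KIK))I
  [2] II(SIK(KIK))(KS(SS)(SIK(KIK)))I
  [3] I(SIK(KIK))(KS(SS)(SIK(KIK)))I
  [4] SIK(KIK)(KS(SS)(SIK(KIK)))I
  [5] I(KIK)(K(KIK))(KS(SS)(SIK(KIK)))I
  [6] KIK(K(KIK))(KS(SS)(SIK(KIK)))I
  [7] I(K(KIK))(KS(SS)(SIK(KIK)))I
  [8] K(KIK)(KS(SS)(SIK(KIK)))I
  [9] KIKI
  [10] II
  [11] I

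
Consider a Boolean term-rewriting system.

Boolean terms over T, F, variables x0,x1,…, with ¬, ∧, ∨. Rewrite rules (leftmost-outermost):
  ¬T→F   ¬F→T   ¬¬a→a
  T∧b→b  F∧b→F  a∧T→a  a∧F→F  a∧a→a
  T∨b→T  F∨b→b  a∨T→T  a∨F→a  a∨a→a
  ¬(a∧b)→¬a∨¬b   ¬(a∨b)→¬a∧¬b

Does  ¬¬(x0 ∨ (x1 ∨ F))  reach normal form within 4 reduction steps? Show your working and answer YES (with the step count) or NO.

  start: ¬¬(x0 ∨ (x1 ∨ F))
  step 1: x0 ∨ (x1 ∨ F)
  step 2: x0 ∨ x1

Answer: YES — reaches normal form x0 ∨ x1 in 2 ≤ 4 steps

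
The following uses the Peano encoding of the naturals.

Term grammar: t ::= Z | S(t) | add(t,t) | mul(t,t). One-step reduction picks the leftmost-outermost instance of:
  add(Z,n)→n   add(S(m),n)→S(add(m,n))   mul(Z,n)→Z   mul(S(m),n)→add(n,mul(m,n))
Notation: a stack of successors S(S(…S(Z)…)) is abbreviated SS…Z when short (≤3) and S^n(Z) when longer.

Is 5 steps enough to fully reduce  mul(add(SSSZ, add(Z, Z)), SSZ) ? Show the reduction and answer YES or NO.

Answer: NO — after 5 steps the term is S(S(mul(add(SSZ, add(Z, Z)), SSZ))), not yet normal

Derivation:
  start: mul(add(SSSZ, add(Z, Z)), SSZ)
  step 1: mul(S(add(SSZ, add(Z, Z))), SSZ)
  step 2: add(SSZ, mul(add(SSZ, add(Z, Z)), SSZ))
  step 3: S(add(SZ, mul(add(SSZ, add(Z, Z)), SSZ)))
  step 4: S(S(add(Z, mul(add(SSZ, add(Z, Z)), SSZ))))
  step 5: S(S(mul(add(SSZ, add(Z, Z)), SSZ)))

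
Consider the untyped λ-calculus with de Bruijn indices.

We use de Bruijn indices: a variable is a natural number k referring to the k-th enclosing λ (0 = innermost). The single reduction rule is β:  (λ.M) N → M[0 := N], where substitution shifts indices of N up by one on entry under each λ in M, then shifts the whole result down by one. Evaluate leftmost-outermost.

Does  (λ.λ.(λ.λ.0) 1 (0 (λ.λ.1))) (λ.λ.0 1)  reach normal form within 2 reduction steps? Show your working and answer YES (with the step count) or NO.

Answer: NO — after 2 steps the term is λ.(λ.0) (0 (λ.λ.1)), not yet normal

Reduction:
  start: (λ.λ.(λ.λ.0) 1 (0 (λ.λ.1))) (λ.λ.0 1)
  step 1: λ.(λ.λ.0) (λ.λ.0 1) (0 (λ.λ.1))
  step 2: λ.(λ.0) (0 (λ.λ.1))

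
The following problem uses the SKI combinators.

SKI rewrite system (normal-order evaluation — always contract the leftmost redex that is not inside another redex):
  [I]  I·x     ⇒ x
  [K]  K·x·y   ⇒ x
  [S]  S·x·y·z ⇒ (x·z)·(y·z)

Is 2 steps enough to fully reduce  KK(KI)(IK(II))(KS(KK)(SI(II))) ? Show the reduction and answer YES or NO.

Answer: NO — after 2 steps the term is IK(II), not yet normal

Reduction:
  start: KK(KI)(IK(II))(KS(KK)(SI(II)))
  step 1: K(IK(II))(KS(KK)(SI(II)))
  step 2: IK(II)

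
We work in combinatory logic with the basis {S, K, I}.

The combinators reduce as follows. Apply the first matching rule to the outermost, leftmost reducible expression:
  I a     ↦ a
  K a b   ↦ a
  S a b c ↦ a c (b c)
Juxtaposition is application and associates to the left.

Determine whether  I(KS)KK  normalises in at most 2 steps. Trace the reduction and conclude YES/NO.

  start: I(KS)KK
  →1  KSKK
  →2  SK

Answer: YES — reaches normal form SK in 2 ≤ 2 steps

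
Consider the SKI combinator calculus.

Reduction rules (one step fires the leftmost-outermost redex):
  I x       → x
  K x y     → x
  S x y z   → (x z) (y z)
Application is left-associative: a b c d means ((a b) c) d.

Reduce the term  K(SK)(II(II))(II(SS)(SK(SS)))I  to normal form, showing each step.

  start: K(SK)(II(II))(II(SS)(SK(SS)))I
  step 1: SK(II(SS)(SK(SS)))I
  step 2: KI(II(SS)(SK(SS))I)
  step 3: I

Answer: normal form = I  (in 3 steps)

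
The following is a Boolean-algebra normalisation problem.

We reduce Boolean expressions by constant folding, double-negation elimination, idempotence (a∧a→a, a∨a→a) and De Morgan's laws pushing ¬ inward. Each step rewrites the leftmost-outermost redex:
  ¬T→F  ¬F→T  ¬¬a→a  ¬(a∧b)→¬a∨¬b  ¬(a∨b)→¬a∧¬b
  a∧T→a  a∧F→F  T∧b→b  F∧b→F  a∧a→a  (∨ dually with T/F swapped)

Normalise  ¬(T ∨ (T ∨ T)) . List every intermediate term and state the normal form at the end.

Answer: normal form = F  (in 3 steps)

Reduction:
  start: ¬(T ∨ (T ∨ T))
  [1] ¬T ∧ ¬(T ∨ T)
  [2] F ∧ ¬(T ∨ T)
  [3] F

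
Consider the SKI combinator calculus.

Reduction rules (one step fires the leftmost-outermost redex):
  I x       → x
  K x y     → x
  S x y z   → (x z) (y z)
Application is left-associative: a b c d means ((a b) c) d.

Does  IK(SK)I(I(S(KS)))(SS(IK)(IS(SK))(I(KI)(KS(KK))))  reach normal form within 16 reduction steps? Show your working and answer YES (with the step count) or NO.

  start: IK(SK)I(I(S(KS)))(SS(IK)(IS(SK))(I(KI)(KS(KK))))
  step 1: K(SK)I(I(S(KS)))(SS(IK)(IS(SK))(I(KI)(KS(KK))))
  step 2: SK(I(S(KS)))(SS(IK)(IS(SK))(I(KI)(KS(KK))))
  step 3: K(SS(IK)(IS(SK))(I(KI)(KS(KK))))(I(S(KS))(SS(IK)(IS(SK))(I(KI)(KS(KK)))))
  step 4: SS(IK)(IS(SK))(I(KI)(KS(KK)))
  step 5: S(IS(SK))(IK(IS(SK)))(I(KI)(KS(KK)))
  step 6: IS(SK)(I(KI)(KS(KK)))(IK(IS(SK))(I(KI)(KS(KK))))
  step 7: S(SK)(I(KI)(KS(KK)))(IK(IS(SK))(I(KI)(KS(KK))))
  step 8: SK(IK(IS(SK))(I(KI)(KS(KK))))(I(KI)(KS(KK))(IK(IS(SK))(I(KI)(KS(KK)))))
  step 9: K(I(KI)(KS(KK))(IK(IS(SK))(I(KI)(KS(KK)))))(IK(IS(SK))(I(KI)(KS(KK)))(I(KI)(KS(KK))(IK(IS(SK))(I(KI)(KS(KK))))))
  step 10: I(KI)(KS(KK))(IK(IS(SK))(I(KI)(KS(KK))))
  step 11: KI(KS(KK))(IK(IS(SK))(I(KI)(KS(KK))))
  step 12: I(IK(IS(SK))(I(KI)(KS(KK))))
  step 13: IK(IS(SK))(I(KI)(KS(KK)))
  step 14: K(IS(SK))(I(KI)(KS(KK)))
  step 15: IS(SK)
  step 16: S(SK)

Answer: YES — reaches normal form S(SK) in 16 ≤ 16 steps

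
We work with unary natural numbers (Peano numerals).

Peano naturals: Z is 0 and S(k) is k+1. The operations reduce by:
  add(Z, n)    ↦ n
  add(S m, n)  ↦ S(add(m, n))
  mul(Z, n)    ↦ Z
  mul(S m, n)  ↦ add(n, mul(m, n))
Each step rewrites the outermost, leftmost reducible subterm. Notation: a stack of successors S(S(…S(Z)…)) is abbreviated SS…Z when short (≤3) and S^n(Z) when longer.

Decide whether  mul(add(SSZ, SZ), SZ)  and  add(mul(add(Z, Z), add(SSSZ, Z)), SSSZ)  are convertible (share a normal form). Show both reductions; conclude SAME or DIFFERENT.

Term A:
  start: mul(add(SSZ, SZ), SZ)
  step 1: mul(S(add(SZ, SZ)), SZ)
  step 2: add(SZ, mul(add(SZ, SZ), SZ))
  step 3: S(add(Z, mul(add(SZ, SZ), SZ)))
  step 4: S(mul(add(SZ, SZ), SZ))
  step 5: S(mul(S(add(Z, SZ)), SZ))
  step 6: S(add(SZ, mul(add(Z, SZ), SZ)))
  step 7: S(S(add(Z, mul(add(Z, SZ), SZ))))
  step 8: S(S(mul(add(Z, SZ), SZ)))
  step 9: S(S(mul(SZ, SZ)))
  step 10: S(S(add(SZ, mul(Z, SZ))))
  step 11: S(S(S(add(Z, mul(Z, SZ)))))
  step 12: S(S(S(mul(Z, SZ))))
  step 13: SSSZ

Term B:
  start: add(mul(add(Z, Z), add(SSSZ, Z)), SSSZ)
  step 1: add(mul(Z, add(SSSZ, Z)), SSSZ)
  step 2: add(Z, SSSZ)
  step 3: SSSZ

Answer: SAME — A ⇓ SSSZ, B ⇓ SSSZ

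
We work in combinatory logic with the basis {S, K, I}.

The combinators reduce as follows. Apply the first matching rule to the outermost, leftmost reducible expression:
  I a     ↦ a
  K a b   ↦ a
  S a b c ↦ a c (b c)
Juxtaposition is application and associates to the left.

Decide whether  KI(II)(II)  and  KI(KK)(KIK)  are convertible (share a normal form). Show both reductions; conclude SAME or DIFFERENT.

Answer: SAME — A ⇓ I, B ⇓ I

Working:
Term A:
  start: KI(II)(II)
  [1] I(II)
  [2] II
  [3] I

Term B:
  start: KI(KK)(KIK)
  [1] I(KIK)
  [2] KIK
  [3] I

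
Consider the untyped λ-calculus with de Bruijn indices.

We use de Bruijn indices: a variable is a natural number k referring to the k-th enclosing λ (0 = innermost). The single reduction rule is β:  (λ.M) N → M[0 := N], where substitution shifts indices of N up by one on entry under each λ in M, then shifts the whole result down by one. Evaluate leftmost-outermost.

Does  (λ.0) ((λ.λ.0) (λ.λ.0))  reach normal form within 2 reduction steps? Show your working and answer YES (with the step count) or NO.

Answer: YES — reaches normal form λ.0 in 2 ≤ 2 steps

Working:
  start: (λ.0) ((λ.λ.0) (λ.λ.0))
  step 1: (λ.λ.0) (λ.λ.0)
  step 2: λ.0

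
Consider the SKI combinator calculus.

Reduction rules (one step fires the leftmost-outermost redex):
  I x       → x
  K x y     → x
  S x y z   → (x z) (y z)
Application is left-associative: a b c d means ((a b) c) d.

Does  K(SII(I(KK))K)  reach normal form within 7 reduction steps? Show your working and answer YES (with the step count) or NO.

  start: K(SII(I(KK))K)
  step 1: K(I(I(KK))(I(I(KK)))K)
  step 2: K(I(KK)(I(I(KK)))K)
  step 3: K(KK(I(I(KK)))K)
  step 4: K(KK)

Answer: YES — reaches normal form K(KK) in 4 ≤ 7 steps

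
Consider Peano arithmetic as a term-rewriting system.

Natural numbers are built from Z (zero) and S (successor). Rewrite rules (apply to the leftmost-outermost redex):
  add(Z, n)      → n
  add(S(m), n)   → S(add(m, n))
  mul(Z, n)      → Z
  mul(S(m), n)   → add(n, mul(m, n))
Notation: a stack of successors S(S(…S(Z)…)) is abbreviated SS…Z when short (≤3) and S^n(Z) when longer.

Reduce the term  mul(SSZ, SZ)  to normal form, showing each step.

  start: mul(SSZ, SZ)
  →1  add(SZ, mul(SZ, SZ))
  →2  S(add(Z, mul(SZ, SZ)))
  →3  S(mul(SZ, SZ))
  →4  S(add(SZ, mul(Z, SZ)))
  →5  S(S(add(Z, mul(Z, SZ))))
  →6  S(S(mul(Z, SZ)))
  →7  SSZ

Answer: normal form = SSZ  (in 7 steps)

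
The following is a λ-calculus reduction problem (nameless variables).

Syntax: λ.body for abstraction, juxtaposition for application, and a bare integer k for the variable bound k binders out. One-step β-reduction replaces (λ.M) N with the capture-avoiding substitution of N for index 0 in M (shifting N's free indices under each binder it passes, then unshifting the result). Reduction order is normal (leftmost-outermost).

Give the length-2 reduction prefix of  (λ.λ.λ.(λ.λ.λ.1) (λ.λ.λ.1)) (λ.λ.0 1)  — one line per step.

  start: (λ.λ.λ.(λ.λ.λ.1) (λ.λ.λ.1)) (λ.λ.0 1)
  [1] λ.λ.(λ.λ.λ.1) (λ.λ.λ.1)
  [2] λ.λ.λ.λ.1

Answer: after 2 steps: λ.λ.λ.λ.1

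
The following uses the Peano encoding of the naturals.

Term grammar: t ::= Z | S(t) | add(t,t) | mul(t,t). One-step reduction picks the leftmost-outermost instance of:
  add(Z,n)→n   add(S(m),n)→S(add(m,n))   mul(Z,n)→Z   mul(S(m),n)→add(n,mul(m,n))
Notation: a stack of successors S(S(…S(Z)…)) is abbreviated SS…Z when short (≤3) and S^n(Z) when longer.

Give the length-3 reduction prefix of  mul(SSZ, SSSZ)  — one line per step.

  start: mul(SSZ, SSSZ)
  →1  add(SSSZ, mul(SZ, SSSZ))
  →2  S(add(SSZ, mul(SZ, SSSZ)))
  →3  S(S(add(SZ, mul(SZ, SSSZ))))

Answer: after 3 steps: S(S(add(SZ, mul(SZ, SSSZ))))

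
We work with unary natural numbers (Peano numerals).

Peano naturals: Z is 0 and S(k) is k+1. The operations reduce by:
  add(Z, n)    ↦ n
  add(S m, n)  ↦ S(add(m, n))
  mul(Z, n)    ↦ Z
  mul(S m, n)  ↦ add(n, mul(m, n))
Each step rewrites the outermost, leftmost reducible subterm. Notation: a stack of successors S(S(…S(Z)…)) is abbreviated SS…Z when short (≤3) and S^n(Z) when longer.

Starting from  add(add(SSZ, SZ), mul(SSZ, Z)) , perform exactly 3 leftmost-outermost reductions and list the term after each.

  start: add(add(SSZ, SZ), mul(SSZ, Z))
  step 1: add(S(add(SZ, SZ)), mul(SSZ, Z))
  step 2: S(add(add(SZ, SZ), mul(SSZ, Z)))
  step 3: S(add(S(add(Z, SZ)), mul(SSZ, Z)))

Answer: after 3 steps: S(add(S(add(Z, SZ)), mul(SSZ, Z)))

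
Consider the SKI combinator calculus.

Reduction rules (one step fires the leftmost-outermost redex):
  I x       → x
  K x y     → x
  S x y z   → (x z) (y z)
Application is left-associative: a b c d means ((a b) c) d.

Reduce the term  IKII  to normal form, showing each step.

Answer: normal form = I  (in 2 steps)

Reduction:
  start: IKII
  step 1: KII
  step 2: I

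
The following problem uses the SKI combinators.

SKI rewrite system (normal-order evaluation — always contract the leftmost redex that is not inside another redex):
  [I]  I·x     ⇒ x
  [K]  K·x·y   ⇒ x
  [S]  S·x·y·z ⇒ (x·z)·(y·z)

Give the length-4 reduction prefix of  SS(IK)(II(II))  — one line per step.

  start: SS(IK)(II(II))
  →1  S(II(II))(IK(II(II)))
  →2  S(I(II))(IK(II(II)))
  →3  S(II)(IK(II(II)))
  →4  SI(IK(II(II)))

Answer: after 4 steps: SI(IK(II(II)))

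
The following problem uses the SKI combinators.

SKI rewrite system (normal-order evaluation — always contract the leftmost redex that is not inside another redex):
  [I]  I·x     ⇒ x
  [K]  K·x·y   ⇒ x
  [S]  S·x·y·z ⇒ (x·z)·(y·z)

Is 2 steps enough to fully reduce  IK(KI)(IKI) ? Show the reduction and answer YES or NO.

Answer: YES — reaches normal form KI in 2 ≤ 2 steps

Reduction:
  start: IK(KI)(IKI)
  →1  K(KI)(IKI)
  →2  KI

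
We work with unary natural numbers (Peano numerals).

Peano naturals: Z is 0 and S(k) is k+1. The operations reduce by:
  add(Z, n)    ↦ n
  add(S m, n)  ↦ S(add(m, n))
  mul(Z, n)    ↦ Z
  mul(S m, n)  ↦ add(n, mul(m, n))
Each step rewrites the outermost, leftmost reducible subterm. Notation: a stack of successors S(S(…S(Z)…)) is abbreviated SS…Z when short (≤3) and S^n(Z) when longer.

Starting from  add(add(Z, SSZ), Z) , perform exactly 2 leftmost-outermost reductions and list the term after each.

Answer: after 2 steps: S(add(SZ, Z))

Reduction:
  start: add(add(Z, SSZ), Z)
  step 1: add(SSZ, Z)
  step 2: S(add(SZ, Z))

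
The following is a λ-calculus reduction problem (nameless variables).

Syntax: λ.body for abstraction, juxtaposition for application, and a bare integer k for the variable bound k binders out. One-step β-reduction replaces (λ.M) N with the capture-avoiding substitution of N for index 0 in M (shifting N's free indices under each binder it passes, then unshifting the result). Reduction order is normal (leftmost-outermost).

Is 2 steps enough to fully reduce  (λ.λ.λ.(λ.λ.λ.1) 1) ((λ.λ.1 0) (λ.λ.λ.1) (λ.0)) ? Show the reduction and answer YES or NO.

  start: (λ.λ.λ.(λ.λ.λ.1) 1) ((λ.λ.1 0) (λ.λ.λ.1) (λ.0))
  [1] λ.λ.(λ.λ.λ.1) 1
  [2] λ.λ.λ.λ.1

Answer: YES — reaches normal form λ.λ.λ.λ.1 in 2 ≤ 2 steps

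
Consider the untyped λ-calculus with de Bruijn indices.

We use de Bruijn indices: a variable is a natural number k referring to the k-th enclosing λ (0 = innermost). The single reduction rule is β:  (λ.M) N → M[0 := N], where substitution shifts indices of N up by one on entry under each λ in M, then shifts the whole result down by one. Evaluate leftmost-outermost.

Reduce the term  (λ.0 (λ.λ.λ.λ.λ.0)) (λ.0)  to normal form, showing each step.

  start: (λ.0 (λ.λ.λ.λ.λ.0)) (λ.0)
  [1] (λ.0) (λ.λ.λ.λ.λ.0)
  [2] λ.λ.λ.λ.λ.0

Answer: normal form = λ.λ.λ.λ.λ.0  (in 2 steps)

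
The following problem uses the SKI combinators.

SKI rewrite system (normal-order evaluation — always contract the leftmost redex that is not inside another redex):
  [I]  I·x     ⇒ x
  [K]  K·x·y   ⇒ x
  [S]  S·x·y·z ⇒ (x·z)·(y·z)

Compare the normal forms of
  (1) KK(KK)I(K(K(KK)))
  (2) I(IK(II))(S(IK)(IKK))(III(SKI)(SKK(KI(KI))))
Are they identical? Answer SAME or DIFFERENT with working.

Answer: SAME — A ⇓ I, B ⇓ I

Working:
Term A:
  start: KK(KK)I(K(K(KK)))
  step 1: KI(K(K(KK)))
  step 2: I

Term B:
  start: I(IK(II))(S(IK)(IKK))(III(SKI)(SKK(KI(KI))))
  step 1: IK(II)(S(IK)(IKK))(III(SKI)(SKK(KI(KI))))
  step 2: K(II)(S(IK)(IKK))(III(SKI)(SKK(KI(KI))))
  step 3: II(III(SKI)(SKK(KI(KI))))
  step 4: I(III(SKI)(SKK(KI(KI))))
  step 5: III(SKI)(SKK(KI(KI)))
  step 6: II(SKI)(SKK(KI(KI)))
  step 7: I(SKI)(SKK(KI(KI)))
  step 8: SKI(SKK(KI(KI)))
  step 9: K(SKK(KI(KI)))(I(SKK(KI(KI))))
  step 10: SKK(KI(KI))
  step 11: K(KI(KI))(K(KI(KI)))
  step 12: KI(KI)
  step 13: I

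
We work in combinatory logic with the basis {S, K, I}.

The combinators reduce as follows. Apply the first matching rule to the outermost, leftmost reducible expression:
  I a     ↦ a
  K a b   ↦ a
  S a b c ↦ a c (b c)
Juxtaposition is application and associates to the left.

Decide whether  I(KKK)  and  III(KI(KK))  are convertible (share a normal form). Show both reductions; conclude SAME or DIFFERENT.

Term A:
  start: I(KKK)
  →1  KKK
  →2  K

Term B:
  start: III(KI(KK))
  →1  II(KI(KK))
  →2  I(KI(KK))
  →3  KI(KK)
  →4  I

Answer: DIFFERENT — A ⇓ K, B ⇓ I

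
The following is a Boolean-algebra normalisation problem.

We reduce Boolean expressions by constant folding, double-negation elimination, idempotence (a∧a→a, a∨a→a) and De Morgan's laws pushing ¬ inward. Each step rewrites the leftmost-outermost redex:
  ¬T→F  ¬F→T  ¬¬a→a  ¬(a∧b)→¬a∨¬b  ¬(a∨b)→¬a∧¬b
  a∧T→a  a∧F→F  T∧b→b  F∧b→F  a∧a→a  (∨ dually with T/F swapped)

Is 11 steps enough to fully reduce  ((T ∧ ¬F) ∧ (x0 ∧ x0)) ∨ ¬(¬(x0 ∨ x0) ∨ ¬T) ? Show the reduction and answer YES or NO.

  start: ((T ∧ ¬F) ∧ (x0 ∧ x0)) ∨ ¬(¬(x0 ∨ x0) ∨ ¬T)
  step 1: (¬F ∧ (x0 ∧ x0)) ∨ ¬(¬(x0 ∨ x0) ∨ ¬T)
  step 2: (T ∧ (x0 ∧ x0)) ∨ ¬(¬(x0 ∨ x0) ∨ ¬T)
  step 3: (x0 ∧ x0) ∨ ¬(¬(x0 ∨ x0) ∨ ¬T)
  step 4: x0 ∨ ¬(¬(x0 ∨ x0) ∨ ¬T)
  step 5: x0 ∨ (¬¬(x0 ∨ x0) ∧ ¬¬T)
  step 6: x0 ∨ ((x0 ∨ x0) ∧ ¬¬T)
  step 7: x0 ∨ (x0 ∧ ¬¬T)
  step 8: x0 ∨ (x0 ∧ T)
  step 9: x0 ∨ x0
  step 10: x0

Answer: YES — reaches normal form x0 in 10 ≤ 11 steps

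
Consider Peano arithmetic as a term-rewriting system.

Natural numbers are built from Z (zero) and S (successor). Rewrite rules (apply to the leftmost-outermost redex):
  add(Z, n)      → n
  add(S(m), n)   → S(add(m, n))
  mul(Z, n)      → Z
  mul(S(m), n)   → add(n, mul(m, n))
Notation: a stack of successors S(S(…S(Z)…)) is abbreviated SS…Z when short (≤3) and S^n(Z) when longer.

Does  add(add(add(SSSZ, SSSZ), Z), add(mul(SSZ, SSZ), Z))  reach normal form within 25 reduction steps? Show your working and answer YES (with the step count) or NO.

  start: add(add(add(SSSZ, SSSZ), Z), add(mul(SSZ, SSZ), Z))
  →1  add(add(S(add(SSZ, SSSZ)), Z), add(mul(SSZ, SSZ), Z))
  →2  add(S(add(add(SSZ, SSSZ), Z)), add(mul(SSZ, SSZ), Z))
  →3  S(add(add(add(SSZ, SSSZ), Z), add(mul(SSZ, SSZ), Z)))
  →4  S(add(add(S(add(SZ, SSSZ)), Z), add(mul(SSZ, SSZ), Z)))
  →5  S(add(S(add(add(SZ, SSSZ), Z)), add(mul(SSZ, SSZ), Z)))
  →6  S(S(add(add(add(SZ, SSSZ), Z), add(mul(SSZ, SSZ), Z))))
  →7  S(S(add(add(S(add(Z, SSSZ)), Z), add(mul(SSZ, SSZ), Z))))
  →8  S(S(add(S(add(add(Z, SSSZ), Z)), add(mul(SSZ, SSZ), Z))))
  →9  S(S(S(add(add(add(Z, SSSZ), Z), add(mul(SSZ, SSZ), Z)))))
  →10  S(S(S(add(add(SSSZ, Z), add(mul(SSZ, SSZ), Z)))))
  →11  S(S(S(add(S(add(SSZ, Z)), add(mul(SSZ, SSZ), Z)))))
  →12  S(S(S(S(add(add(SSZ, Z), add(mul(SSZ, SSZ), Z))))))
  →13  S(S(S(S(add(S(add(SZ, Z)), add(mul(SSZ, SSZ), Z))))))
  →14  S(S(S(S(S(add(add(SZ, Z), add(mul(SSZ, SSZ), Z)))))))
  →15  S(S(S(S(S(add(S(add(Z, Z)), add(mul(SSZ, SSZ), Z)))))))
  →16  S(S(S(S(S(S(add(add(Z, Z), add(mul(SSZ, SSZ), Z))))))))
  →17  S(S(S(S(S(S(add(Z, add(mul(SSZ, SSZ), Z))))))))
  →18  S(S(S(S(S(S(add(mul(SSZ, SSZ), Z)))))))
  →19  S(S(S(S(S(S(add(add(SSZ, mul(SZ, SSZ)), Z)))))))
  →20  S(S(S(S(S(S(add(S(add(SZ, mul(SZ, SSZ))), Z)))))))
  →21  S(S(S(S(S(S(S(add(add(SZ, mul(SZ, SSZ)), Z))))))))
  →22  S(S(S(S(S(S(S(add(S(add(Z, mul(SZ, SSZ))), Z))))))))
  →23  S(S(S(S(S(S(S(S(add(add(Z, mul(SZ, SSZ)), Z)))))))))
  →24  S(S(S(S(S(S(S(S(add(mul(SZ, SSZ), Z)))))))))
  →25  S(S(S(S(S(S(S(S(add(add(SSZ, mul(Z, SSZ)), Z)))))))))

Answer: NO — after 25 steps the term is S(S(S(S(S(S(S(S(add(add(SSZ, mul(Z, SSZ)), Z))))))))), not yet normal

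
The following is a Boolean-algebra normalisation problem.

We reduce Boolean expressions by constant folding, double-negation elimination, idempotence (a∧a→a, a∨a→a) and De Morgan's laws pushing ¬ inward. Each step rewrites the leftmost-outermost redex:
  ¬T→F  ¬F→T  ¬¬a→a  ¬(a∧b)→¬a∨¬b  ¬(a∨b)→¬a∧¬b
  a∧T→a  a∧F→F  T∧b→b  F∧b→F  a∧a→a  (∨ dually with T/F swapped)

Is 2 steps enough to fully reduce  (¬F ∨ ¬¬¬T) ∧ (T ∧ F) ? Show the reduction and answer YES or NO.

Answer: NO — after 2 steps the term is T ∧ (T ∧ F), not yet normal

Derivation:
  start: (¬F ∨ ¬¬¬T) ∧ (T ∧ F)
  [1] (T ∨ ¬¬¬T) ∧ (T ∧ F)
  [2] T ∧ (T ∧ F)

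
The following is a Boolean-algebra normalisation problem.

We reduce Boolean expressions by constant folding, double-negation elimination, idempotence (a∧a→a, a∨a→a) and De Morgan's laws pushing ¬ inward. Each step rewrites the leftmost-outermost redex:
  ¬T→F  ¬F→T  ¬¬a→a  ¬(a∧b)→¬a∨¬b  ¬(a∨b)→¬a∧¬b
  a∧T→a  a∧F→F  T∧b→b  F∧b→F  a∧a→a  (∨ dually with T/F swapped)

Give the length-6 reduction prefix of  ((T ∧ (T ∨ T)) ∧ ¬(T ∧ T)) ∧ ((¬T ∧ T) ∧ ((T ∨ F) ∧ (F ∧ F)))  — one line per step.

  start: ((T ∧ (T ∨ T)) ∧ ¬(T ∧ T)) ∧ ((¬T ∧ T) ∧ ((T ∨ F) ∧ (F ∧ F)))
  [1] ((T ∨ T) ∧ ¬(T ∧ T)) ∧ ((¬T ∧ T) ∧ ((T ∨ F) ∧ (F ∧ F)))
  [2] (T ∧ ¬(T ∧ T)) ∧ ((¬T ∧ T) ∧ ((T ∨ F) ∧ (F ∧ F)))
  [3] ¬(T ∧ T) ∧ ((¬T ∧ T) ∧ ((T ∨ F) ∧ (F ∧ F)))
  [4] (¬T ∨ ¬T) ∧ ((¬T ∧ T) ∧ ((T ∨ F) ∧ (F ∧ F)))
  [5] ¬T ∧ ((¬T ∧ T) ∧ ((T ∨ F) ∧ (F ∧ F)))
  [6] F ∧ ((¬T ∧ T) ∧ ((T ∨ F) ∧ (F ∧ F)))

Answer: after 6 steps: F ∧ ((¬T ∧ T) ∧ ((T ∨ F) ∧ (F ∧ F)))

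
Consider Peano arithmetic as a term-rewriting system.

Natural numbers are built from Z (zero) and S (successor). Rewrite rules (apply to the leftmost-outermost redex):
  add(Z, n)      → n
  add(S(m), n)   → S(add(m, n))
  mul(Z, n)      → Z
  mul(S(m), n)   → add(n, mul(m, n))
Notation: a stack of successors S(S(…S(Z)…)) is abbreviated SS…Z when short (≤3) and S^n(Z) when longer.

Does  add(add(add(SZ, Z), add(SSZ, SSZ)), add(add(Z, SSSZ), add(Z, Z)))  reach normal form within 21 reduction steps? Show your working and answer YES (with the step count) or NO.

Answer: YES — reaches normal form S^8(Z) in 19 ≤ 21 steps

Reduction:
  start: add(add(add(SZ, Z), add(SSZ, SSZ)), add(add(Z, SSSZ), add(Z, Z)))
  [1] add(add(S(add(Z, Z)), add(SSZ, SSZ)), add(add(Z, SSSZ), add(Z, Z)))
  [2] add(S(add(add(Z, Z), add(SSZ, SSZ))), add(add(Z, SSSZ), add(Z, Z)))
  [3] S(add(add(add(Z, Z), add(SSZ, SSZ)), add(add(Z, SSSZ), add(Z, Z))))
  [4] S(add(add(Z, add(SSZ, SSZ)), add(add(Z, SSSZ), add(Z, Z))))
  [5] S(add(add(SSZ, SSZ), add(add(Z, SSSZ), add(Z, Z))))
  [6] S(add(S(add(SZ, SSZ)), add(add(Z, SSSZ), add(Z, Z))))
  [7] S(S(add(add(SZ, SSZ), add(add(Z, SSSZ), add(Z, Z)))))
  [8] S(S(add(S(add(Z, SSZ)), add(add(Z, SSSZ), add(Z, Z)))))
  [9] S(S(S(add(add(Z, SSZ), add(add(Z, SSSZ), add(Z, Z))))))
  [10] S(S(S(add(SSZ, add(add(Z, SSSZ), add(Z, Z))))))
  [11] S(S(S(S(add(SZ, add(add(Z, SSSZ), add(Z, Z)))))))
  [12] S(S(S(S(S(add(Z, add(add(Z, SSSZ), add(Z, Z))))))))
  [13] S(S(S(S(S(add(add(Z, SSSZ), add(Z, Z)))))))
  [14] S(S(S(S(S(add(SSSZ, add(Z, Z)))))))
  [15] S(S(S(S(S(S(add(SSZ, add(Z, Z))))))))
  [16] S(S(S(S(S(S(S(add(SZ, add(Z, Z)))))))))
  [17] S(S(S(S(S(S(S(S(add(Z, add(Z, Z))))))))))
  [18] S(S(S(S(S(S(S(S(add(Z, Z)))))))))
  [19] S^8(Z)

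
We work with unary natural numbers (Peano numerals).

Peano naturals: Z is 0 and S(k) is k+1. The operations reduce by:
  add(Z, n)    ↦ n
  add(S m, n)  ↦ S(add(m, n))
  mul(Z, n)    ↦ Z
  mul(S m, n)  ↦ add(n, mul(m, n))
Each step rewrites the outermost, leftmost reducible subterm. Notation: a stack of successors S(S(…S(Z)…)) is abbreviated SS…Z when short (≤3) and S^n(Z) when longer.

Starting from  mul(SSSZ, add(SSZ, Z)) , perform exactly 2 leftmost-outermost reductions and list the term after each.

Answer: after 2 steps: add(S(add(SZ, Z)), mul(SSZ, add(SSZ, Z)))

Derivation:
  start: mul(SSSZ, add(SSZ, Z))
  step 1: add(add(SSZ, Z), mul(SSZ, add(SSZ, Z)))
  step 2: add(S(add(SZ, Z)), mul(SSZ, add(SSZ, Z)))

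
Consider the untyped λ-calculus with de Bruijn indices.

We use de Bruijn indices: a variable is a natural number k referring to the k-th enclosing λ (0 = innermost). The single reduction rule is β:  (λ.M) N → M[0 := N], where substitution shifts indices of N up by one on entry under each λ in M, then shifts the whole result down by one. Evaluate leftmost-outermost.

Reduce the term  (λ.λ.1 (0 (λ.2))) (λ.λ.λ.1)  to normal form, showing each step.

Answer: normal form = λ.λ.λ.1  (in 2 steps)

Derivation:
  start: (λ.λ.1 (0 (λ.2))) (λ.λ.λ.1)
  [1] λ.(λ.λ.λ.1) (0 (λ.λ.λ.λ.1))
  [2] λ.λ.λ.1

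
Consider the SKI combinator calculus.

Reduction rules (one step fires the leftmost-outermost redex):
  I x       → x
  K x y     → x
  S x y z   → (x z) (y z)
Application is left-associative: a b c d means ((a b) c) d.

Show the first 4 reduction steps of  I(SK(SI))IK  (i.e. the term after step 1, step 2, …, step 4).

  start: I(SK(SI))IK
  →1  SK(SI)IK
  →2  KI(SII)K
  →3  IK
  →4  K

Answer: after 4 steps: K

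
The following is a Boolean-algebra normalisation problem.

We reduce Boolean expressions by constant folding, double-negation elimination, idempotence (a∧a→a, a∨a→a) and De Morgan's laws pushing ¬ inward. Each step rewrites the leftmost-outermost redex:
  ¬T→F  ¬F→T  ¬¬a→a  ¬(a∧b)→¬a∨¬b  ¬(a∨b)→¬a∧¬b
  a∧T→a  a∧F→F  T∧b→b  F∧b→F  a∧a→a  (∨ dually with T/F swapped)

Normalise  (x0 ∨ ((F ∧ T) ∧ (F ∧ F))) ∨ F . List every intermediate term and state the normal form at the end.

  start: (x0 ∨ ((F ∧ T) ∧ (F ∧ F))) ∨ F
  →1  x0 ∨ ((F ∧ T) ∧ (F ∧ F))
  →2  x0 ∨ (F ∧ (F ∧ F))
  →3  x0 ∨ F
  →4  x0

Answer: normal form = x0  (in 4 steps)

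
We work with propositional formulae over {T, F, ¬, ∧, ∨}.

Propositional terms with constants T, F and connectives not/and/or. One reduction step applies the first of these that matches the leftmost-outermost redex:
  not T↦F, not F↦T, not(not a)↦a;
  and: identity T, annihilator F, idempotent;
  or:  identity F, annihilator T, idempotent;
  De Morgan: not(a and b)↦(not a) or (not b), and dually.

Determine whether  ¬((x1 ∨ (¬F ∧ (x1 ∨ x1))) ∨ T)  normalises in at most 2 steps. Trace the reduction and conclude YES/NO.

  start: ¬((x1 ∨ (¬F ∧ (x1 ∨ x1))) ∨ T)
  →1  ¬(x1 ∨ (¬F ∧ (x1 ∨ x1))) ∧ ¬T
  →2  (¬x1 ∧ ¬(¬F ∧ (x1 ∨ x1))) ∧ ¬T

Answer: NO — after 2 steps the term is (¬x1 ∧ ¬(¬F ∧ (x1 ∨ x1))) ∧ ¬T, not yet normal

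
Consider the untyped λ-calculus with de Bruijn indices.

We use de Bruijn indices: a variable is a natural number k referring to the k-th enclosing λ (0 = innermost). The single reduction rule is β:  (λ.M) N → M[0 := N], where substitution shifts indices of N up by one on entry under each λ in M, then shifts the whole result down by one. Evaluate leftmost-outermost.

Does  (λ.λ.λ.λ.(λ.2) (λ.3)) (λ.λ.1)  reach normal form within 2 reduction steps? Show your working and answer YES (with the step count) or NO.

Answer: YES — reaches normal form λ.λ.λ.1 in 2 ≤ 2 steps

Derivation:
  start: (λ.λ.λ.λ.(λ.2) (λ.3)) (λ.λ.1)
  [1] λ.λ.λ.(λ.2) (λ.3)
  [2] λ.λ.λ.1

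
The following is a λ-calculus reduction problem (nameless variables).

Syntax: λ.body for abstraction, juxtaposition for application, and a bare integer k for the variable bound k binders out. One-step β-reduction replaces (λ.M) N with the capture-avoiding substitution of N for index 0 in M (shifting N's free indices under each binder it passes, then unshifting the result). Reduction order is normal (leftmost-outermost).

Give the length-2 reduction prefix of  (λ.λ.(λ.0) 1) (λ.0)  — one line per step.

  start: (λ.λ.(λ.0) 1) (λ.0)
  →1  λ.(λ.0) (λ.0)
  →2  λ.λ.0

Answer: after 2 steps: λ.λ.0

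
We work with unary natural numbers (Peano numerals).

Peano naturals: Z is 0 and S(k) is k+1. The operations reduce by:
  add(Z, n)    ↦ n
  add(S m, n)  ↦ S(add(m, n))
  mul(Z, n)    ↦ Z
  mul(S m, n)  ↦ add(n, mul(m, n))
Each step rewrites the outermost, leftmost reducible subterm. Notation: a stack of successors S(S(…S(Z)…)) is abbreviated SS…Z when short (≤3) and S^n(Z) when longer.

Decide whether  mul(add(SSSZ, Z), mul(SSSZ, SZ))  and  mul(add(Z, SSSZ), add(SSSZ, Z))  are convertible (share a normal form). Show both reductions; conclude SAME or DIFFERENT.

Term A:
  start: mul(add(SSSZ, Z), mul(SSSZ, SZ))
  [1] mul(S(add(SSZ, Z)), mul(SSSZ, SZ))
  [2] add(mul(SSSZ, SZ), mul(add(SSZ, Z), mul(SSSZ, SZ)))
  [3] add(add(SZ, mul(SSZ, SZ)), mul(add(SSZ, Z), mul(SSSZ, SZ)))
  [4] add(S(add(Z, mul(SSZ, SZ))), mul(add(SSZ, Z), mul(SSSZ, SZ)))
  [5] S(add(add(Z, mul(SSZ, SZ)), mul(add(SSZ, Z), mul(SSSZ, SZ))))
  [6] S(add(mul(SSZ, SZ), mul(add(SSZ, Z), mul(SSSZ, SZ))))
  [7] S(add(add(SZ, mul(SZ, SZ)), mul(add(SSZ, Z), mul(SSSZ, SZ))))
  [8] S(add(S(add(Z, mul(SZ, SZ))), mul(add(SSZ, Z), mul(SSSZ, SZ))))
  [9] S(S(add(add(Z, mul(SZ, SZ)), mul(add(SSZ, Z), mul(SSSZ, SZ)))))
  [10] S(S(add(mul(SZ, SZ), mul(add(SSZ, Z), mul(SSSZ, SZ)))))
  [11] S(S(add(add(SZ, mul(Z, SZ)), mul(add(SSZ, Z), mul(SSSZ, SZ)))))
  [12] S(S(add(S(add(Z, mul(Z, SZ))), mul(add(SSZ, Z), mul(SSSZ, SZ)))))
  [13] S(S(S(add(add(Z, mul(Z, SZ)), mul(add(SSZ, Z), mul(SSSZ, SZ))))))
  [14] S(S(S(add(mul(Z, SZ), mul(add(SSZ, Z), mul(SSSZ, SZ))))))
  [15] S(S(S(add(Z, mul(add(SSZ, Z), mul(SSSZ, SZ))))))
  [16] S(S(S(mul(add(SSZ, Z), mul(SSSZ, SZ)))))
  [17] S(S(S(mul(S(add(SZ, Z)), mul(SSSZ, SZ)))))
  [18] S(S(S(add(mul(SSSZ, SZ), mul(add(SZ, Z), mul(SSSZ, SZ))))))
  [19] S(S(S(add(add(SZ, mul(SSZ, SZ)), mul(add(SZ, Z), mul(SSSZ, SZ))))))
  [20] S(S(S(add(S(add(Z, mul(SSZ, SZ))), mul(add(SZ, Z), mul(SSSZ, SZ))))))
  [21] S(S(S(S(add(add(Z, mul(SSZ, SZ)), mul(add(SZ, Z), mul(SSSZ, SZ)))))))
  [22] S(S(S(S(add(mul(SSZ, SZ), mul(add(SZ, Z), mul(SSSZ, SZ)))))))
  [23] S(S(S(S(add(add(SZ, mul(SZ, SZ)), mul(add(SZ, Z), mul(SSSZ, SZ)))))))
  [24] S(S(S(S(add(S(add(Z, mul(SZ, SZ))), mul(add(SZ, Z), mul(SSSZ, SZ)))))))
  [25] S(S(S(S(S(add(add(Z, mul(SZ, SZ)), mul(add(SZ, Z), mul(SSSZ, SZ))))))))
  [26] S(S(S(S(S(add(mul(SZ, SZ), mul(add(SZ, Z), mul(SSSZ, SZ))))))))
  [27] S(S(S(S(S(add(add(SZ, mul(Z, SZ)), mul(add(SZ, Z), mul(SSSZ, SZ))))))))
  [28] S(S(S(S(S(add(S(add(Z, mul(Z, SZ))), mul(add(SZ, Z), mul(SSSZ, SZ))))))))
  [29] S(S(S(S(S(S(add(add(Z, mul(Z, SZ)), mul(add(SZ, Z), mul(SSSZ, SZ)))))))))
  [30] S(S(S(S(S(S(add(mul(Z, SZ), mul(add(SZ, Z), mul(SSSZ, SZ)))))))))
  [31] S(S(S(S(S(S(add(Z, mul(add(SZ, Z), mul(SSSZ, SZ)))))))))
  [32] S(S(S(S(S(S(mul(add(SZ, Z), mul(SSSZ, SZ))))))))
  [33] S(S(S(S(S(S(mul(S(add(Z, Z)), mul(SSSZ, SZ))))))))
  [34] S(S(S(S(S(S(add(mul(SSSZ, SZ), mul(add(Z, Z), mul(SSSZ, SZ)))))))))
  [35] S(S(S(S(S(S(add(add(SZ, mul(SSZ, SZ)), mul(add(Z, Z), mul(SSSZ, SZ)))))))))
  [36] S(S(S(S(S(S(add(S(add(Z, mul(SSZ, SZ))), mul(add(Z, Z), mul(SSSZ, SZ)))))))))
  [37] S(S(S(S(S(S(S(add(add(Z, mul(SSZ, SZ)), mul(add(Z, Z), mul(SSSZ, SZ))))))))))
  [38] S(S(S(S(S(S(S(add(mul(SSZ, SZ), mul(add(Z, Z), mul(SSSZ, SZ))))))))))
  [39] S(S(S(S(S(S(S(add(add(SZ, mul(SZ, SZ)), mul(add(Z, Z), mul(SSSZ, SZ))))))))))
  [40] S(S(S(S(S(S(S(add(S(add(Z, mul(SZ, SZ))), mul(add(Z, Z), mul(SSSZ, SZ))))))))))
  [41] S(S(S(S(S(S(S(S(add(add(Z, mul(SZ, SZ)), mul(add(Z, Z), mul(SSSZ, SZ)))))))))))
  [42] S(S(S(S(S(S(S(S(add(mul(SZ, SZ), mul(add(Z, Z), mul(SSSZ, SZ)))))))))))
  [43] S(S(S(S(S(S(S(S(add(add(SZ, mul(Z, SZ)), mul(add(Z, Z), mul(SSSZ, SZ)))))))))))
  [44] S(S(S(S(S(S(S(S(add(S(add(Z, mul(Z, SZ))), mul(add(Z, Z), mul(SSSZ, SZ)))))))))))
  [45] S(S(S(S(S(S(S(S(S(add(add(Z, mul(Z, SZ)), mul(add(Z, Z), mul(SSSZ, SZ))))))))))))
  [46] S(S(S(S(S(S(S(S(S(add(mul(Z, SZ), mul(add(Z, Z), mul(SSSZ, SZ))))))))))))
  [47] S(S(S(S(S(S(S(S(S(add(Z, mul(add(Z, Z), mul(SSSZ, SZ))))))))))))
  [48] S(S(S(S(S(S(S(S(S(mul(add(Z, Z), mul(SSSZ, SZ)))))))))))
  [49] S(S(S(S(S(S(S(S(S(mul(Z, mul(SSSZ, SZ)))))))))))
  [50] S^9(Z)

Term B:
  start: mul(add(Z, SSSZ), add(SSSZ, Z))
  [1] mul(SSSZ, add(SSSZ, Z))
  [2] add(add(SSSZ, Z), mul(SSZ, add(SSSZ, Z)))
  [3] add(S(add(SSZ, Z)), mul(SSZ, add(SSSZ, Z)))
  [4] S(add(add(SSZ, Z), mul(SSZ, add(SSSZ, Z))))
  [5] S(add(S(add(SZ, Z)), mul(SSZ, add(SSSZ, Z))))
  [6] S(S(add(add(SZ, Z), mul(SSZ, add(SSSZ, Z)))))
  [7] S(S(add(S(add(Z, Z)), mul(SSZ, add(SSSZ, Z)))))
  [8] S(S(S(add(add(Z, Z), mul(SSZ, add(SSSZ, Z))))))
  [9] S(S(S(add(Z, mul(SSZ, add(SSSZ, Z))))))
  [10] S(S(S(mul(SSZ, add(SSSZ, Z)))))
  [11] S(S(S(add(add(SSSZ, Z), mul(SZ, add(SSSZ, Z))))))
  [12] S(S(S(add(S(add(SSZ, Z)), mul(SZ, add(SSSZ, Z))))))
  [13] S(S(S(S(add(add(SSZ, Z), mul(SZ, add(SSSZ, Z)))))))
  [14] S(S(S(S(add(S(add(SZ, Z)), mul(SZ, add(SSSZ, Z)))))))
  [15] S(S(S(S(S(add(add(SZ, Z), mul(SZ, add(SSSZ, Z))))))))
  [16] S(S(S(S(S(add(S(add(Z, Z)), mul(SZ, add(SSSZ, Z))))))))
  [17] S(S(S(S(S(S(add(add(Z, Z), mul(SZ, add(SSSZ, Z)))))))))
  [18] S(S(S(S(S(S(add(Z, mul(SZ, add(SSSZ, Z)))))))))
  [19] S(S(S(S(S(S(mul(SZ, add(SSSZ, Z))))))))
  [20] S(S(S(S(S(S(add(add(SSSZ, Z), mul(Z, add(SSSZ, Z)))))))))
  [21] S(S(S(S(S(S(add(S(add(SSZ, Z)), mul(Z, add(SSSZ, Z)))))))))
  [22] S(S(S(S(S(S(S(add(add(SSZ, Z), mul(Z, add(SSSZ, Z))))))))))
  [23] S(S(S(S(S(S(S(add(S(add(SZ, Z)), mul(Z, add(SSSZ, Z))))))))))
  [24] S(S(S(S(S(S(S(S(add(add(SZ, Z), mul(Z, add(SSSZ, Z)))))))))))
  [25] S(S(S(S(S(S(S(S(add(S(add(Z, Z)), mul(Z, add(SSSZ, Z)))))))))))
  [26] S(S(S(S(S(S(S(S(S(add(add(Z, Z), mul(Z, add(SSSZ, Z))))))))))))
  [27] S(S(S(S(S(S(S(S(S(add(Z, mul(Z, add(SSSZ, Z))))))))))))
  [28] S(S(S(S(S(S(S(S(S(mul(Z, add(SSSZ, Z)))))))))))
  [29] S^9(Z)

Answer: SAME — A ⇓ S^9(Z), B ⇓ S^9(Z)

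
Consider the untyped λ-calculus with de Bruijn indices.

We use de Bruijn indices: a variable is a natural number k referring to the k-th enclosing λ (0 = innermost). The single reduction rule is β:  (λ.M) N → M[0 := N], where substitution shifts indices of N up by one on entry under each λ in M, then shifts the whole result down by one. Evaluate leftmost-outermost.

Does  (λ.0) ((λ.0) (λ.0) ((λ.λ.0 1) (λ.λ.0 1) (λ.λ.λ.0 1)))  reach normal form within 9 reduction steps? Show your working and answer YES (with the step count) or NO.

Answer: YES — reaches normal form λ.λ.0 1 in 6 ≤ 9 steps

Derivation:
  start: (λ.0) ((λ.0) (λ.0) ((λ.λ.0 1) (λ.λ.0 1) (λ.λ.λ.0 1)))
  [1] (λ.0) (λ.0) ((λ.λ.0 1) (λ.λ.0 1) (λ.λ.λ.0 1))
  [2] (λ.0) ((λ.λ.0 1) (λ.λ.0 1) (λ.λ.λ.0 1))
  [3] (λ.λ.0 1) (λ.λ.0 1) (λ.λ.λ.0 1)
  [4] (λ.0 (λ.λ.0 1)) (λ.λ.λ.0 1)
  [5] (λ.λ.λ.0 1) (λ.λ.0 1)
  [6] λ.λ.0 1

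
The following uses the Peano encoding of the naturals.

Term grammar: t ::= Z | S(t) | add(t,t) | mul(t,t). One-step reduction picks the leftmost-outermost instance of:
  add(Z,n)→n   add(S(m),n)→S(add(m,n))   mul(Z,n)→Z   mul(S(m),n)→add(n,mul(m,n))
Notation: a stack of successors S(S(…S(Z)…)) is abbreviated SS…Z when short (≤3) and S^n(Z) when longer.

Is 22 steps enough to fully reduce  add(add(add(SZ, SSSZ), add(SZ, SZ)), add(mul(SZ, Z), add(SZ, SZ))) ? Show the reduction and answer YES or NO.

  start: add(add(add(SZ, SSSZ), add(SZ, SZ)), add(mul(SZ, Z), add(SZ, SZ)))
  [1] add(add(S(add(Z, SSSZ)), add(SZ, SZ)), add(mul(SZ, Z), add(SZ, SZ)))
  [2] add(S(add(add(Z, SSSZ), add(SZ, SZ))), add(mul(SZ, Z), add(SZ, SZ)))
  [3] S(add(add(add(Z, SSSZ), add(SZ, SZ)), add(mul(SZ, Z), add(SZ, SZ))))
  [4] S(add(add(SSSZ, add(SZ, SZ)), add(mul(SZ, Z), add(SZ, SZ))))
  [5] S(add(S(add(SSZ, add(SZ, SZ))), add(mul(SZ, Z), add(SZ, SZ))))
  [6] S(S(add(add(SSZ, add(SZ, SZ)), add(mul(SZ, Z), add(SZ, SZ)))))
  [7] S(S(add(S(add(SZ, add(SZ, SZ))), add(mul(SZ, Z), add(SZ, SZ)))))
  [8] S(S(S(add(add(SZ, add(SZ, SZ)), add(mul(SZ, Z), add(SZ, SZ))))))
  [9] S(S(S(add(S(add(Z, add(SZ, SZ))), add(mul(SZ, Z), add(SZ, SZ))))))
  [10] S(S(S(S(add(add(Z, add(SZ, SZ)), add(mul(SZ, Z), add(SZ, SZ)))))))
  [11] S(S(S(S(add(add(SZ, SZ), add(mul(SZ, Z), add(SZ, SZ)))))))
  [12] S(S(S(S(add(S(add(Z, SZ)), add(mul(SZ, Z), add(SZ, SZ)))))))
  [13] S(S(S(S(S(add(add(Z, SZ), add(mul(SZ, Z), add(SZ, SZ))))))))
  [14] S(S(S(S(S(add(SZ, add(mul(SZ, Z), add(SZ, SZ))))))))
  [15] S(S(S(S(S(S(add(Z, add(mul(SZ, Z), add(SZ, SZ)))))))))
  [16] S(S(S(S(S(S(add(mul(SZ, Z), add(SZ, SZ))))))))
  [17] S(S(S(S(S(S(add(add(Z, mul(Z, Z)), add(SZ, SZ))))))))
  [18] S(S(S(S(S(S(add(mul(Z, Z), add(SZ, SZ))))))))
  [19] S(S(S(S(S(S(add(Z, add(SZ, SZ))))))))
  [20] S(S(S(S(S(S(add(SZ, SZ)))))))
  [21] S(S(S(S(S(S(S(add(Z, SZ))))))))
  [22] S^8(Z)

Answer: YES — reaches normal form S^8(Z) in 22 ≤ 22 steps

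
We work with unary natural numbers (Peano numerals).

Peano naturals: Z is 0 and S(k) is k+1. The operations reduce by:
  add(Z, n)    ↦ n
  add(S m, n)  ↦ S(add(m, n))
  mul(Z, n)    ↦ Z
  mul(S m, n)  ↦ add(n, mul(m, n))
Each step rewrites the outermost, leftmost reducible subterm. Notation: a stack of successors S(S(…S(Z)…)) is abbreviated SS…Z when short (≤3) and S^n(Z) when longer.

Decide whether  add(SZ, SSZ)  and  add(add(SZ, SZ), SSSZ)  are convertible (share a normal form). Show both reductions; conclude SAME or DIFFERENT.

Answer: DIFFERENT — A ⇓ SSSZ, B ⇓ S^5(Z)

Reduction:
Term A:
  start: add(SZ, SSZ)
  [1] S(add(Z, SSZ))
  [2] SSSZ

Term B:
  start: add(add(SZ, SZ), SSSZ)
  [1] add(S(add(Z, SZ)), SSSZ)
  [2] S(add(add(Z, SZ), SSSZ))
  [3] S(add(SZ, SSSZ))
  [4] S(S(add(Z, SSSZ)))
  [5] S^5(Z)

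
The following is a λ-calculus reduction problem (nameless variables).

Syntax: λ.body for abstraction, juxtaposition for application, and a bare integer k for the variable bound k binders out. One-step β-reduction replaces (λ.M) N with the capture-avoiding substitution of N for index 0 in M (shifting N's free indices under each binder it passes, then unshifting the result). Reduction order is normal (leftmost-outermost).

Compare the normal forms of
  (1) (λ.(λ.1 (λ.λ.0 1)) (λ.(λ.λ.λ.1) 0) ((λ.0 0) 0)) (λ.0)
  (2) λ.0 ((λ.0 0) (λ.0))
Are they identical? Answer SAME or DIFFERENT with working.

Answer: SAME — A ⇓ λ.0 (λ.0), B ⇓ λ.0 (λ.0)

Derivation:
Term A:
  start: (λ.(λ.1 (λ.λ.0 1)) (λ.(λ.λ.λ.1) 0) ((λ.0 0) 0)) (λ.0)
  →1  (λ.(λ.0) (λ.λ.0 1)) (λ.(λ.λ.λ.1) 0) ((λ.0 0) (λ.0))
  →2  (λ.0) (λ.λ.0 1) ((λ.0 0) (λ.0))
  →3  (λ.λ.0 1) ((λ.0 0) (λ.0))
  →4  λ.0 ((λ.0 0) (λ.0))
  →5  λ.0 ((λ.0) (λ.0))
  →6  λ.0 (λ.0)

Term B:
  start: λ.0 ((λ.0 0) (λ.0))
  →1  λ.0 ((λ.0) (λ.0))
  →2  λ.0 (λ.0)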